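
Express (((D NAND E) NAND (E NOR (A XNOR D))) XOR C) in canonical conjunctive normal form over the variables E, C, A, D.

(E OR C OR A OR NOT D) AND (E OR C OR NOT A OR D) AND (E OR NOT C OR A OR D) AND (E OR NOT C OR NOT A OR NOT D) AND (NOT E OR NOT C OR A OR D) AND (NOT E OR NOT C OR A OR NOT D) AND (NOT E OR NOT C OR NOT A OR D) AND (NOT E OR NOT C OR NOT A OR NOT D)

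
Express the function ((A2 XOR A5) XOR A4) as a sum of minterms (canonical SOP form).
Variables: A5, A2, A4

Σm(1, 2, 4, 7) = (NOT A5 AND NOT A2 AND A4) OR (NOT A5 AND A2 AND NOT A4) OR (A5 AND NOT A2 AND NOT A4) OR (A5 AND A2 AND A4)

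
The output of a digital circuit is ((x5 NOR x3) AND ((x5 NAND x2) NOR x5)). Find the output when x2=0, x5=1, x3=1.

Substituting: ((1 NOR 1) AND ((1 NAND 0) NOR 1))
= 0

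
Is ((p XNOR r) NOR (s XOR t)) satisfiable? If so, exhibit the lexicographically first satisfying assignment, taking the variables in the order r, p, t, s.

r=0, p=1, t=0, s=0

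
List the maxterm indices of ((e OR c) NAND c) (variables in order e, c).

ΠM(1, 3) = (e OR NOT c) AND (NOT e OR NOT c)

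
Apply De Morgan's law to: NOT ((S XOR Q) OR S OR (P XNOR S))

NOT (S XOR Q) AND NOT S AND NOT (P XNOR S)
De Morgan's: NOT(OR of terms) = AND of negations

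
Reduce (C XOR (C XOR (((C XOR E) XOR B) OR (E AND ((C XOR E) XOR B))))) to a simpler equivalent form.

By XOR self-cancellation ((E XOR v) XOR v = E) then absorption (E OR (E AND v) = E):
= ((C XOR E) XOR B)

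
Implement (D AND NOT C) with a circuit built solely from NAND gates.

((D NAND (C NAND C)) NAND (D NAND (C NAND C)))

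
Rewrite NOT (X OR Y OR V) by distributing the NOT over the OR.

NOT X AND NOT Y AND NOT V
De Morgan's: NOT(OR of terms) = AND of negations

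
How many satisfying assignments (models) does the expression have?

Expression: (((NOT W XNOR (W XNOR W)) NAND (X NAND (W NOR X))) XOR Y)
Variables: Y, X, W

Satisfying assignments: (0,0,1), (0,1,1), (1,0,0), (1,1,0)
Count: 4 out of 8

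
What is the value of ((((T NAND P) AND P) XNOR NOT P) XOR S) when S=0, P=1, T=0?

Substituting: ((((0 NAND 1) AND 1) XNOR NOT 1) XOR 0)
= 0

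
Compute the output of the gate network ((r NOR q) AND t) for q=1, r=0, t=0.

Substituting: ((0 NOR 1) AND 0)
= 0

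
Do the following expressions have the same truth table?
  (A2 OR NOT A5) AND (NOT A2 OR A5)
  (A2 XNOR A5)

Yes, they are equivalent — the two output columns agree on all 4 assignments:
A2 | A5 | Expression 1 | Expression 2
-------------------------------------
0 | 0 | 1 | 1
0 | 1 | 0 | 0
1 | 0 | 0 | 0
1 | 1 | 1 | 1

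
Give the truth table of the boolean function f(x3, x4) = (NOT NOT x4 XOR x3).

x3 | x4 | Output
----------------
0 | 0 | 0
0 | 1 | 1
1 | 0 | 1
1 | 1 | 0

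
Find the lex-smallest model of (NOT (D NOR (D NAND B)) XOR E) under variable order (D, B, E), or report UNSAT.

D=0, B=0, E=0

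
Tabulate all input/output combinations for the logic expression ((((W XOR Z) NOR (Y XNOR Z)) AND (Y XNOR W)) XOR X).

X | Y | W | Z | Output
----------------------
0 | 0 | 0 | 0 | 0
0 | 0 | 0 | 1 | 0
0 | 0 | 1 | 0 | 0
0 | 0 | 1 | 1 | 0
0 | 1 | 0 | 0 | 0
0 | 1 | 0 | 1 | 0
0 | 1 | 1 | 0 | 0
0 | 1 | 1 | 1 | 0
1 | 0 | 0 | 0 | 1
1 | 0 | 0 | 1 | 1
1 | 0 | 1 | 0 | 1
1 | 0 | 1 | 1 | 1
1 | 1 | 0 | 0 | 1
1 | 1 | 0 | 1 | 1
1 | 1 | 1 | 0 | 1
1 | 1 | 1 | 1 | 1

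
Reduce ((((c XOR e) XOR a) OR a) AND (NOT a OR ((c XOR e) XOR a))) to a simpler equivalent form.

By distribution ((E OR v) AND (E OR NOT v) = E):
= ((c XOR e) XOR a)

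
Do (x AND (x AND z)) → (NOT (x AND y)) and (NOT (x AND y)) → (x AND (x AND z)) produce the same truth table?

No, Converse is not equivalent to original (counterexample: y=0, z=0, x=0)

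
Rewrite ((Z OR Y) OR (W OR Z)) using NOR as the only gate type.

((((Z NOR Y) NOR (Z NOR Y)) NOR ((W NOR Z) NOR (W NOR Z))) NOR (((Z NOR Y) NOR (Z NOR Y)) NOR ((W NOR Z) NOR (W NOR Z))))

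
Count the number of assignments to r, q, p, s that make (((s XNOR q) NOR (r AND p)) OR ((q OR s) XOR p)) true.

Satisfying assignments: (0,0,0,1), (0,0,1,0), (0,0,1,1), (0,1,0,0), (0,1,0,1), (0,1,1,0), (1,0,0,1), (1,0,1,0), (1,1,0,0), (1,1,0,1)
Count: 10 out of 16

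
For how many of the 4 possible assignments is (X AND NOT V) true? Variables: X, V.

Satisfying assignments: (1,0)
Count: 1 out of 4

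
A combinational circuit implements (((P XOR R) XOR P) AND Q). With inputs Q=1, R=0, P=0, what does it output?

Substituting: (((0 XOR 0) XOR 0) AND 1)
= 0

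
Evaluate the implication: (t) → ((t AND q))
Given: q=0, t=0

Antecedent (t) = 0; consequent ((t AND q)) = 0.
0 → 0 = 1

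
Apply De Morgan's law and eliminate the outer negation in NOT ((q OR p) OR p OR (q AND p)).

NOT (q OR p) AND NOT p AND NOT (q AND p)
De Morgan's: NOT(OR of terms) = AND of negations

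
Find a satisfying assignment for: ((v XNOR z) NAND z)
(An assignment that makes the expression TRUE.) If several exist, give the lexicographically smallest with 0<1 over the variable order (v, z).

v=0, z=0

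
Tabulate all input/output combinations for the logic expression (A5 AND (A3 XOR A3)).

A5 | A3 | Output
----------------
0 | 0 | 0
0 | 1 | 0
1 | 0 | 0
1 | 1 | 0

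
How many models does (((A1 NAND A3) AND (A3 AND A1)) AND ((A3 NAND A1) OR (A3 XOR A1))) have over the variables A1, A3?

No assignment satisfies the expression.
Count: 0 out of 4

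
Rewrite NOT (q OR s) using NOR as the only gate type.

(((q NOR s) NOR (q NOR s)) NOR ((q NOR s) NOR (q NOR s)))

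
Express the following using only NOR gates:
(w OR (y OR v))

((w NOR ((y NOR v) NOR (y NOR v))) NOR (w NOR ((y NOR v) NOR (y NOR v))))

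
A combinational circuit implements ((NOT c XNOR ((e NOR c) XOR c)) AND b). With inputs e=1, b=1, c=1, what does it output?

Substituting: ((NOT 1 XNOR ((1 NOR 1) XOR 1)) AND 1)
= 0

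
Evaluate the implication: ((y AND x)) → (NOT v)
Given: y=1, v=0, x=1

Antecedent ((y AND x)) = 1; consequent (NOT v) = 1.
1 → 1 = 1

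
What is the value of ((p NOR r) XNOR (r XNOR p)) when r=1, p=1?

Substituting: ((1 NOR 1) XNOR (1 XNOR 1))
= 0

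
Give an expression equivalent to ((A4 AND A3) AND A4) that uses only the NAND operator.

((((A4 NAND A3) NAND (A4 NAND A3)) NAND A4) NAND (((A4 NAND A3) NAND (A4 NAND A3)) NAND A4))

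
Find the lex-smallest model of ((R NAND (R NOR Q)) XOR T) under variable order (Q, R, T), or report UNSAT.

Q=0, R=0, T=0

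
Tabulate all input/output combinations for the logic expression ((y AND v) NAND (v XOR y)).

v | y | Output
--------------
0 | 0 | 1
0 | 1 | 1
1 | 0 | 1
1 | 1 | 1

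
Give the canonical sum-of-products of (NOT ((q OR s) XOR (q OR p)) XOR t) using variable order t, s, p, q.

Σm(0, 1, 3, 5, 6, 7, 10, 12) = (NOT t AND NOT s AND NOT p AND NOT q) OR (NOT t AND NOT s AND NOT p AND q) OR (NOT t AND NOT s AND p AND q) OR (NOT t AND s AND NOT p AND q) OR (NOT t AND s AND p AND NOT q) OR (NOT t AND s AND p AND q) OR (t AND NOT s AND p AND NOT q) OR (t AND s AND NOT p AND NOT q)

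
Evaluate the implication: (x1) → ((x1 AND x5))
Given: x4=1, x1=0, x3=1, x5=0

Antecedent (x1) = 0; consequent ((x1 AND x5)) = 0.
0 → 0 = 1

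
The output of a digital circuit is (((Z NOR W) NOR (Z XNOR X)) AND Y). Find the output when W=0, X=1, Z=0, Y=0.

Substituting: (((0 NOR 0) NOR (0 XNOR 1)) AND 0)
= 0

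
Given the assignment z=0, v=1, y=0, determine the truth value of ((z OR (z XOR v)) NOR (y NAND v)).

Substituting: ((0 OR (0 XOR 1)) NOR (0 NAND 1))
= 0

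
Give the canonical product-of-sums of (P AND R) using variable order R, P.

ΠM(0, 1, 2) = (R OR P) AND (R OR NOT P) AND (NOT R OR P)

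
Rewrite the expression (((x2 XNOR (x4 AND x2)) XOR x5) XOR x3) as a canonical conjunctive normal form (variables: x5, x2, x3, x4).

(x5 OR x2 OR NOT x3 OR x4) AND (x5 OR x2 OR NOT x3 OR NOT x4) AND (x5 OR NOT x2 OR x3 OR x4) AND (x5 OR NOT x2 OR NOT x3 OR NOT x4) AND (NOT x5 OR x2 OR x3 OR x4) AND (NOT x5 OR x2 OR x3 OR NOT x4) AND (NOT x5 OR NOT x2 OR x3 OR NOT x4) AND (NOT x5 OR NOT x2 OR NOT x3 OR x4)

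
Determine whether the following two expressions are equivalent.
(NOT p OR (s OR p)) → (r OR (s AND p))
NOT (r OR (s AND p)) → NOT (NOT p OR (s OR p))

Yes, Contrapositive is always equivalent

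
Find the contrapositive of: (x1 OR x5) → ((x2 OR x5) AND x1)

Contrapositive: NOT ((x2 OR x5) AND x1) → NOT (x1 OR x5)
Note: A statement and its contrapositive are logically equivalent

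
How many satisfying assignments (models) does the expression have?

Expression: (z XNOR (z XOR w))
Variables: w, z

Satisfying assignments: (0,0), (0,1)
Count: 2 out of 4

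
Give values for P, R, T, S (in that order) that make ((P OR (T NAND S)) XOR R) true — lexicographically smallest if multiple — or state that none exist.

P=0, R=0, T=0, S=0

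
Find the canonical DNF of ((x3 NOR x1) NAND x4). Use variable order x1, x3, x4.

(NOT x1 AND NOT x3 AND NOT x4) OR (NOT x1 AND x3 AND NOT x4) OR (NOT x1 AND x3 AND x4) OR (x1 AND NOT x3 AND NOT x4) OR (x1 AND NOT x3 AND x4) OR (x1 AND x3 AND NOT x4) OR (x1 AND x3 AND x4)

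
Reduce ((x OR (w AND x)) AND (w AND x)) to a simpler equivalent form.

By absorption (E AND (E OR v) = E):
= (w AND x)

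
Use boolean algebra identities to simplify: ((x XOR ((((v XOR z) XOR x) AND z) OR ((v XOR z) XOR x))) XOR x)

By XOR self-cancellation ((E XOR v) XOR v = E) then absorption (E OR (E AND v) = E):
= ((v XOR z) XOR x)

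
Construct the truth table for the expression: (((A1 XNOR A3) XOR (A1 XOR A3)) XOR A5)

A5 | A3 | A1 | Output
---------------------
0 | 0 | 0 | 1
0 | 0 | 1 | 1
0 | 1 | 0 | 1
0 | 1 | 1 | 1
1 | 0 | 0 | 0
1 | 0 | 1 | 0
1 | 1 | 0 | 0
1 | 1 | 1 | 0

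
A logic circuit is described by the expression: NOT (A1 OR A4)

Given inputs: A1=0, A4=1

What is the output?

Substituting: NOT (0 OR 1)
= 0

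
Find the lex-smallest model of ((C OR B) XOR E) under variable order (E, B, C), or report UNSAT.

E=0, B=0, C=1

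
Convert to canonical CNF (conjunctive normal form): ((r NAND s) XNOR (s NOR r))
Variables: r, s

(r OR NOT s) AND (NOT r OR s)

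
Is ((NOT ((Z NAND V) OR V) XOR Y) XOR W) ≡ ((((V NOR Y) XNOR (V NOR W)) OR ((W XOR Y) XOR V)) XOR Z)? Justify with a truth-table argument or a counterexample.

No. Counterexample: with Y=0, W=0, Z=0, V=0, Expression 1 = 0 but Expression 2 = 1.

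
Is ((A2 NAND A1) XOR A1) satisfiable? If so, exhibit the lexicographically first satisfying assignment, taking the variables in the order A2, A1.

A2=0, A1=0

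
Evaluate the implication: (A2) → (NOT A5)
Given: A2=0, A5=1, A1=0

Antecedent (A2) = 0; consequent (NOT A5) = 0.
0 → 0 = 1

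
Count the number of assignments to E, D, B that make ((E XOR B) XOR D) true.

Satisfying assignments: (0,0,1), (0,1,0), (1,0,0), (1,1,1)
Count: 4 out of 8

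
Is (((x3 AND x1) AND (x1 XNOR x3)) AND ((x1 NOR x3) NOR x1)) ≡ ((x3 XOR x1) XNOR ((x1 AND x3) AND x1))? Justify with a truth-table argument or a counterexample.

No. Counterexample: with x1=0, x3=0, Expression 1 = 0 but Expression 2 = 1.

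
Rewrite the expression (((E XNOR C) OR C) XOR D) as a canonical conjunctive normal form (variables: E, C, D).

(E OR C OR NOT D) AND (E OR NOT C OR NOT D) AND (NOT E OR C OR D) AND (NOT E OR NOT C OR NOT D)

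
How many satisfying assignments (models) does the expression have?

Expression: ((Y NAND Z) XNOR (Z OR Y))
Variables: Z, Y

Satisfying assignments: (0,1), (1,0)
Count: 2 out of 4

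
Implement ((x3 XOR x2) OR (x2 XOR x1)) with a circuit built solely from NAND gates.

((((x3 NAND (x3 NAND x2)) NAND (x2 NAND (x3 NAND x2))) NAND ((x3 NAND (x3 NAND x2)) NAND (x2 NAND (x3 NAND x2)))) NAND (((x2 NAND (x2 NAND x1)) NAND (x1 NAND (x2 NAND x1))) NAND ((x2 NAND (x2 NAND x1)) NAND (x1 NAND (x2 NAND x1)))))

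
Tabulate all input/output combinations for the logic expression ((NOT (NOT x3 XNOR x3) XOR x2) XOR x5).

x2 | x5 | x3 | Output
---------------------
0 | 0 | 0 | 1
0 | 0 | 1 | 1
0 | 1 | 0 | 0
0 | 1 | 1 | 0
1 | 0 | 0 | 0
1 | 0 | 1 | 0
1 | 1 | 0 | 1
1 | 1 | 1 | 1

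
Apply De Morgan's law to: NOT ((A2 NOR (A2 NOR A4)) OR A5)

NOT (A2 NOR (A2 NOR A4)) AND NOT A5
De Morgan's: NOT(OR of terms) = AND of negations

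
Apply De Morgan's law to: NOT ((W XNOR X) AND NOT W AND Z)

NOT (W XNOR X) OR W OR NOT Z
De Morgan's: NOT(AND of terms) = OR of negations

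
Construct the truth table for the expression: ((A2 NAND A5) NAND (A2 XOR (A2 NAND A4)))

A2 | A5 | A4 | Output
---------------------
0 | 0 | 0 | 0
0 | 0 | 1 | 0
0 | 1 | 0 | 0
0 | 1 | 1 | 0
1 | 0 | 0 | 1
1 | 0 | 1 | 0
1 | 1 | 0 | 1
1 | 1 | 1 | 1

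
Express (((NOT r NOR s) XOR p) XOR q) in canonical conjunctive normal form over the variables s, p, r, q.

(s OR p OR r OR q) AND (s OR p OR NOT r OR NOT q) AND (s OR NOT p OR r OR NOT q) AND (s OR NOT p OR NOT r OR q) AND (NOT s OR p OR r OR q) AND (NOT s OR p OR NOT r OR q) AND (NOT s OR NOT p OR r OR NOT q) AND (NOT s OR NOT p OR NOT r OR NOT q)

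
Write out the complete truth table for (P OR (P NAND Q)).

Q | P | Output
--------------
0 | 0 | 1
0 | 1 | 1
1 | 0 | 1
1 | 1 | 1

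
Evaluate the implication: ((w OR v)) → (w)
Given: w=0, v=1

Antecedent ((w OR v)) = 1; consequent (w) = 0.
1 → 0 = 0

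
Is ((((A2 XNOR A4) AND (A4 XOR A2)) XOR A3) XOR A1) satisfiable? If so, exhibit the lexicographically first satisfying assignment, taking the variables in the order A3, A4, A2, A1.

A3=0, A4=0, A2=0, A1=1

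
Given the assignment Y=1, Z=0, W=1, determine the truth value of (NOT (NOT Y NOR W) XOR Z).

Substituting: (NOT (NOT 1 NOR 1) XOR 0)
= 1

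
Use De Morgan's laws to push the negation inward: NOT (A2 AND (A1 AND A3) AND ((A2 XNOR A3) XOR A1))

NOT A2 OR NOT (A1 AND A3) OR NOT ((A2 XNOR A3) XOR A1)
De Morgan's: NOT(AND of terms) = OR of negations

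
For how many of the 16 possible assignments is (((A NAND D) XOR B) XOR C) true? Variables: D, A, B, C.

Satisfying assignments: (0,0,0,0), (0,0,1,1), (0,1,0,0), (0,1,1,1), (1,0,0,0), (1,0,1,1), (1,1,0,1), (1,1,1,0)
Count: 8 out of 16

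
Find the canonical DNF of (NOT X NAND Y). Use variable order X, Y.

(NOT X AND NOT Y) OR (X AND NOT Y) OR (X AND Y)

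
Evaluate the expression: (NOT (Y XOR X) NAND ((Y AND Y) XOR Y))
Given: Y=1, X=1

Substituting: (NOT (1 XOR 1) NAND ((1 AND 1) XOR 1))
= 1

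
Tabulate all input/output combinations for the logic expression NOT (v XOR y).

v | y | Output
--------------
0 | 0 | 1
0 | 1 | 0
1 | 0 | 0
1 | 1 | 1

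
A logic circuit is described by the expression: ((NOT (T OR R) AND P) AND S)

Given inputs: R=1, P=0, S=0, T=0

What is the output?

Substituting: ((NOT (0 OR 1) AND 0) AND 0)
= 0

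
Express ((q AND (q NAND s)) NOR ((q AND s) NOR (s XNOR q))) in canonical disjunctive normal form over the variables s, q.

(NOT s AND NOT q) OR (s AND q)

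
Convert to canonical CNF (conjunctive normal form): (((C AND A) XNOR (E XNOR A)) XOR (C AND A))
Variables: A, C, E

(A OR C OR E) AND (A OR NOT C OR E) AND (NOT A OR C OR NOT E) AND (NOT A OR NOT C OR NOT E)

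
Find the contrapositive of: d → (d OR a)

Contrapositive: NOT (d OR a) → NOT d
Note: A statement and its contrapositive are logically equivalent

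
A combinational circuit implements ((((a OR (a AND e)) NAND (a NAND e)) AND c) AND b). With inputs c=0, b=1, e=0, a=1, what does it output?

Substituting: ((((1 OR (1 AND 0)) NAND (1 NAND 0)) AND 0) AND 1)
= 0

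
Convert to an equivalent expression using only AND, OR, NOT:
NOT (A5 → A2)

A5 AND NOT A2
(Negated implication: NOT(A → B) = A AND NOT B)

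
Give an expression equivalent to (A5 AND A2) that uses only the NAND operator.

((A5 NAND A2) NAND (A5 NAND A2))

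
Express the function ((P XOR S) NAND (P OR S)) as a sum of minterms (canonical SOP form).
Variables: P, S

Σm(0, 3) = (NOT P AND NOT S) OR (P AND S)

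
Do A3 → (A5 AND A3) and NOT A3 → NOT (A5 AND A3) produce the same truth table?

No, Inverse is not equivalent to original (counterexample: A3=1, A5=0)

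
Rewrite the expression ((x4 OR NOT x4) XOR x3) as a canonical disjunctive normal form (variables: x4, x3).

(NOT x4 AND NOT x3) OR (x4 AND NOT x3)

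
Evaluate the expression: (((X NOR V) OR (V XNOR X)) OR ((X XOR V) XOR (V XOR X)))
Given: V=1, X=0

Substituting: (((0 NOR 1) OR (1 XNOR 0)) OR ((0 XOR 1) XOR (1 XOR 0)))
= 0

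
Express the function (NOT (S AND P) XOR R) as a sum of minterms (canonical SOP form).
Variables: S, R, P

Σm(0, 1, 4, 7) = (NOT S AND NOT R AND NOT P) OR (NOT S AND NOT R AND P) OR (S AND NOT R AND NOT P) OR (S AND R AND P)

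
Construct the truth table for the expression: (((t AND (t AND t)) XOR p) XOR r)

t | p | r | Output
------------------
0 | 0 | 0 | 0
0 | 0 | 1 | 1
0 | 1 | 0 | 1
0 | 1 | 1 | 0
1 | 0 | 0 | 1
1 | 0 | 1 | 0
1 | 1 | 0 | 0
1 | 1 | 1 | 1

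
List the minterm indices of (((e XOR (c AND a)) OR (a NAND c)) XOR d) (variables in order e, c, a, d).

Σm(0, 2, 4, 6, 8, 10, 12, 15) = (NOT e AND NOT c AND NOT a AND NOT d) OR (NOT e AND NOT c AND a AND NOT d) OR (NOT e AND c AND NOT a AND NOT d) OR (NOT e AND c AND a AND NOT d) OR (e AND NOT c AND NOT a AND NOT d) OR (e AND NOT c AND a AND NOT d) OR (e AND c AND NOT a AND NOT d) OR (e AND c AND a AND d)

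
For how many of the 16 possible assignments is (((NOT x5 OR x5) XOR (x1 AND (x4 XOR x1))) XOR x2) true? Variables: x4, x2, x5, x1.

Satisfying assignments: (0,0,0,0), (0,0,1,0), (0,1,0,1), (0,1,1,1), (1,0,0,0), (1,0,0,1), (1,0,1,0), (1,0,1,1)
Count: 8 out of 16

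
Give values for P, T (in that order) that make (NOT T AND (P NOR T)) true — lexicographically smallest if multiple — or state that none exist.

P=0, T=0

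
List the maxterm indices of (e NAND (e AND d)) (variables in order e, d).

ΠM(3) = (NOT e OR NOT d)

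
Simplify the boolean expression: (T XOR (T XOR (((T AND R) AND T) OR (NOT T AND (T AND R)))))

By XOR self-cancellation ((E XOR v) XOR v = E) then distribution ((E AND v) OR (E AND NOT v) = E):
= (T AND R)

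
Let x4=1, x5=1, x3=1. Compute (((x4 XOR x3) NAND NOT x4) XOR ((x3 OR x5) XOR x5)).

Substituting: (((1 XOR 1) NAND NOT 1) XOR ((1 OR 1) XOR 1))
= 1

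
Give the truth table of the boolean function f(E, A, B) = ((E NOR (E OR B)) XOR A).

E | A | B | Output
------------------
0 | 0 | 0 | 1
0 | 0 | 1 | 0
0 | 1 | 0 | 0
0 | 1 | 1 | 1
1 | 0 | 0 | 0
1 | 0 | 1 | 0
1 | 1 | 0 | 1
1 | 1 | 1 | 1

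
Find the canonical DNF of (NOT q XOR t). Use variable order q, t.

(NOT q AND NOT t) OR (q AND t)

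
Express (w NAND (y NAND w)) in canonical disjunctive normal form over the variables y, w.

(NOT y AND NOT w) OR (y AND NOT w) OR (y AND w)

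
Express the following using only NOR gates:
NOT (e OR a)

(((e NOR a) NOR (e NOR a)) NOR ((e NOR a) NOR (e NOR a)))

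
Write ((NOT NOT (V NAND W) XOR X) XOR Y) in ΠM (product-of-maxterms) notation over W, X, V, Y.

ΠM(1, 3, 4, 6, 9, 10, 12, 15) = (W OR X OR V OR NOT Y) AND (W OR X OR NOT V OR NOT Y) AND (W OR NOT X OR V OR Y) AND (W OR NOT X OR NOT V OR Y) AND (NOT W OR X OR V OR NOT Y) AND (NOT W OR X OR NOT V OR Y) AND (NOT W OR NOT X OR V OR Y) AND (NOT W OR NOT X OR NOT V OR NOT Y)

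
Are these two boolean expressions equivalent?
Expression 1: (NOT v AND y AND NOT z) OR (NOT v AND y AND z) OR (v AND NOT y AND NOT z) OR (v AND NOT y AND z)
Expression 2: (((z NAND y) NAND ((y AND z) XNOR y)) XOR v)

Yes, they are equivalent — the two output columns agree on all 8 assignments:
v | y | z | Expression 1 | Expression 2
---------------------------------------
0 | 0 | 0 | 0 | 0
0 | 0 | 1 | 0 | 0
0 | 1 | 0 | 1 | 1
0 | 1 | 1 | 1 | 1
1 | 0 | 0 | 1 | 1
1 | 0 | 1 | 1 | 1
1 | 1 | 0 | 0 | 0
1 | 1 | 1 | 0 | 0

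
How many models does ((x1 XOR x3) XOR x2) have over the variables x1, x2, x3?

Satisfying assignments: (0,0,1), (0,1,0), (1,0,0), (1,1,1)
Count: 4 out of 8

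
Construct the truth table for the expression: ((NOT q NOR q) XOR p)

p | q | Output
--------------
0 | 0 | 0
0 | 1 | 0
1 | 0 | 1
1 | 1 | 1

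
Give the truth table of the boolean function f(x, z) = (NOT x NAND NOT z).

x | z | Output
--------------
0 | 0 | 0
0 | 1 | 1
1 | 0 | 1
1 | 1 | 1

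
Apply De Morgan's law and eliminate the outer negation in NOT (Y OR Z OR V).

NOT Y AND NOT Z AND NOT V
De Morgan's: NOT(OR of terms) = AND of negations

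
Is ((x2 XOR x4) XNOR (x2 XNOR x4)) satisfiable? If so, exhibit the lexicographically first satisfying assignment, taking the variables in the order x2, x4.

UNSATISFIABLE - no assignment makes this expression true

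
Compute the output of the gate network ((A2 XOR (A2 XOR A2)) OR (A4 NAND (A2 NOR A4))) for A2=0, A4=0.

Substituting: ((0 XOR (0 XOR 0)) OR (0 NAND (0 NOR 0)))
= 1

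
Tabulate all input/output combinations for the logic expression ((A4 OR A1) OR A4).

A1 | A4 | Output
----------------
0 | 0 | 0
0 | 1 | 1
1 | 0 | 1
1 | 1 | 1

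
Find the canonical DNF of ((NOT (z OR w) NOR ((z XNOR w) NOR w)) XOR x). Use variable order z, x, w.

(NOT z AND NOT x AND w) OR (NOT z AND x AND NOT w) OR (z AND NOT x AND w) OR (z AND x AND NOT w)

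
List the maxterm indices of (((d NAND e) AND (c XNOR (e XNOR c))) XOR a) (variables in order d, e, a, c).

ΠM(0, 1, 6, 7, 8, 9, 12, 13) = (d OR e OR a OR c) AND (d OR e OR a OR NOT c) AND (d OR NOT e OR NOT a OR c) AND (d OR NOT e OR NOT a OR NOT c) AND (NOT d OR e OR a OR c) AND (NOT d OR e OR a OR NOT c) AND (NOT d OR NOT e OR a OR c) AND (NOT d OR NOT e OR a OR NOT c)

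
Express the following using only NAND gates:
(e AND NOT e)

((e NAND (e NAND e)) NAND (e NAND (e NAND e)))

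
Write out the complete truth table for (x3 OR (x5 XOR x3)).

x3 | x5 | Output
----------------
0 | 0 | 0
0 | 1 | 1
1 | 0 | 1
1 | 1 | 1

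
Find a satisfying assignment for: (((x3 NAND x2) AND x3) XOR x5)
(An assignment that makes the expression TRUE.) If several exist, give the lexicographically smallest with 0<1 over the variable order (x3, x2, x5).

x3=0, x2=0, x5=1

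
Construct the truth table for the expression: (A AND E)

A | E | Output
--------------
0 | 0 | 0
0 | 1 | 0
1 | 0 | 0
1 | 1 | 1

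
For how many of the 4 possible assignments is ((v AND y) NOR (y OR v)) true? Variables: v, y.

Satisfying assignments: (0,0)
Count: 1 out of 4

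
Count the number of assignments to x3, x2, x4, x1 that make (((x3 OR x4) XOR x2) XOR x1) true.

Satisfying assignments: (0,0,0,1), (0,0,1,0), (0,1,0,0), (0,1,1,1), (1,0,0,0), (1,0,1,0), (1,1,0,1), (1,1,1,1)
Count: 8 out of 16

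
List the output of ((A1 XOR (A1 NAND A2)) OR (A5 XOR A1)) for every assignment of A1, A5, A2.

A1 | A5 | A2 | Output
---------------------
0 | 0 | 0 | 1
0 | 0 | 1 | 1
0 | 1 | 0 | 1
0 | 1 | 1 | 1
1 | 0 | 0 | 1
1 | 0 | 1 | 1
1 | 1 | 0 | 0
1 | 1 | 1 | 1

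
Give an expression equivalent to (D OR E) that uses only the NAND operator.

((D NAND D) NAND (E NAND E))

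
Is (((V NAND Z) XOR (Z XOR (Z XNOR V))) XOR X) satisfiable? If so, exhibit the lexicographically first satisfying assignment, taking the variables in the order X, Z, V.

X=0, Z=0, V=1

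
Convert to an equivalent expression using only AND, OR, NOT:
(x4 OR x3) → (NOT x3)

NOT (x4 OR x3) OR (NOT x3)
(Implication elimination: A → B = NOT A OR B)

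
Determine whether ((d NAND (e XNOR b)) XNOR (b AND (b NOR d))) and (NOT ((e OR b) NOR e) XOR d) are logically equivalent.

No. Counterexample: with b=0, d=0, e=1, Expression 1 = 0 but Expression 2 = 1.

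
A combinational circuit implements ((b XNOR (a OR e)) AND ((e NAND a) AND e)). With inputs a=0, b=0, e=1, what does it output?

Substituting: ((0 XNOR (0 OR 1)) AND ((1 NAND 0) AND 1))
= 0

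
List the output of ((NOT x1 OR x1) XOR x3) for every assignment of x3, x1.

x3 | x1 | Output
----------------
0 | 0 | 1
0 | 1 | 1
1 | 0 | 0
1 | 1 | 0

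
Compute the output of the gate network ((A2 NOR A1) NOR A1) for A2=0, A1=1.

Substituting: ((0 NOR 1) NOR 1)
= 0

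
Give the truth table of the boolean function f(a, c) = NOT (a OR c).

a | c | Output
--------------
0 | 0 | 1
0 | 1 | 0
1 | 0 | 0
1 | 1 | 0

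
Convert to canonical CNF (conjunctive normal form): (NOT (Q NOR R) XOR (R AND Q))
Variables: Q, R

(Q OR R) AND (NOT Q OR NOT R)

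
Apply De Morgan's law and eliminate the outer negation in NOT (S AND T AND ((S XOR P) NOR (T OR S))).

NOT S OR NOT T OR NOT ((S XOR P) NOR (T OR S))
De Morgan's: NOT(AND of terms) = OR of negations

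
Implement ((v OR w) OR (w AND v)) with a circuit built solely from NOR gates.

((((v NOR w) NOR (v NOR w)) NOR ((w NOR w) NOR (v NOR v))) NOR (((v NOR w) NOR (v NOR w)) NOR ((w NOR w) NOR (v NOR v))))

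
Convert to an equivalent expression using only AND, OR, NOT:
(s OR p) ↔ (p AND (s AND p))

((s OR p) AND (p AND (s AND p))) OR (NOT (s OR p) AND NOT (p AND (s AND p)))
(Biconditional = both true or both false)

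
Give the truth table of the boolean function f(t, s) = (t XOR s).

t | s | Output
--------------
0 | 0 | 0
0 | 1 | 1
1 | 0 | 1
1 | 1 | 0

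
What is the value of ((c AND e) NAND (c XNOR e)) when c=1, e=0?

Substituting: ((1 AND 0) NAND (1 XNOR 0))
= 1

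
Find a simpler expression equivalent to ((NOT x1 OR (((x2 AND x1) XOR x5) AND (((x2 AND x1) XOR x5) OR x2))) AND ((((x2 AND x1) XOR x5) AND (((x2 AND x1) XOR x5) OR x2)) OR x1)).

By distribution ((E OR v) AND (E OR NOT v) = E) then absorption (E AND (E OR v) = E):
= ((x2 AND x1) XOR x5)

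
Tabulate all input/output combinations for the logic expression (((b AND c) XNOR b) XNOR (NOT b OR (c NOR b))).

c | b | Output
--------------
0 | 0 | 1
0 | 1 | 1
1 | 0 | 1
1 | 1 | 0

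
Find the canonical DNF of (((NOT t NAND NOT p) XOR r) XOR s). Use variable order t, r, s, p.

(NOT t AND NOT r AND NOT s AND p) OR (NOT t AND NOT r AND s AND NOT p) OR (NOT t AND r AND NOT s AND NOT p) OR (NOT t AND r AND s AND p) OR (t AND NOT r AND NOT s AND NOT p) OR (t AND NOT r AND NOT s AND p) OR (t AND r AND s AND NOT p) OR (t AND r AND s AND p)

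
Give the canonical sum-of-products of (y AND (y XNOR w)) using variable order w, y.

Σm(3) = (w AND y)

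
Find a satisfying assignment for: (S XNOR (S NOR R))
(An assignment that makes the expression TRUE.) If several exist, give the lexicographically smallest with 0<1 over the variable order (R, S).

R=1, S=0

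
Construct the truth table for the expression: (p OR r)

p | r | Output
--------------
0 | 0 | 0
0 | 1 | 1
1 | 0 | 1
1 | 1 | 1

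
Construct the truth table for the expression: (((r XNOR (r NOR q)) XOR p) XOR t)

q | p | r | t | Output
----------------------
0 | 0 | 0 | 0 | 0
0 | 0 | 0 | 1 | 1
0 | 0 | 1 | 0 | 0
0 | 0 | 1 | 1 | 1
0 | 1 | 0 | 0 | 1
0 | 1 | 0 | 1 | 0
0 | 1 | 1 | 0 | 1
0 | 1 | 1 | 1 | 0
1 | 0 | 0 | 0 | 1
1 | 0 | 0 | 1 | 0
1 | 0 | 1 | 0 | 0
1 | 0 | 1 | 1 | 1
1 | 1 | 0 | 0 | 0
1 | 1 | 0 | 1 | 1
1 | 1 | 1 | 0 | 1
1 | 1 | 1 | 1 | 0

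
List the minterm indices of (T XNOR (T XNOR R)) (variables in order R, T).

Σm(2, 3) = (R AND NOT T) OR (R AND T)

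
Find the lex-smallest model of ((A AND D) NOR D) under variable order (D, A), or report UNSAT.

D=0, A=0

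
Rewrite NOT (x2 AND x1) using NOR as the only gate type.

(((x2 NOR x2) NOR (x1 NOR x1)) NOR ((x2 NOR x2) NOR (x1 NOR x1)))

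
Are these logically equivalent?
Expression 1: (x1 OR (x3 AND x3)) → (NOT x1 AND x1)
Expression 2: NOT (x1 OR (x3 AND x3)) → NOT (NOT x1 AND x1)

No, Inverse is not equivalent to original (counterexample: x1=0, x3=1)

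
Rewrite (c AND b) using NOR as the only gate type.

((c NOR c) NOR (b NOR b))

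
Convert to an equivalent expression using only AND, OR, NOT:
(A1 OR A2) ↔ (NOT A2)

((A1 OR A2) AND (NOT A2)) OR (NOT (A1 OR A2) AND A2)
(Biconditional = both true or both false)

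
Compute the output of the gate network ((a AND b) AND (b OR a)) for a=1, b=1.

Substituting: ((1 AND 1) AND (1 OR 1))
= 1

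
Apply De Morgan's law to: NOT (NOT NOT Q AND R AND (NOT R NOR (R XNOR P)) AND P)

NOT Q OR NOT R OR NOT (NOT R NOR (R XNOR P)) OR NOT P
De Morgan's: NOT(AND of terms) = OR of negations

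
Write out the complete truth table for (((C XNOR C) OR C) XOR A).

C | A | Output
--------------
0 | 0 | 1
0 | 1 | 0
1 | 0 | 1
1 | 1 | 0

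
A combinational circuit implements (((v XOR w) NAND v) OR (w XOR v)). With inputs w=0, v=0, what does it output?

Substituting: (((0 XOR 0) NAND 0) OR (0 XOR 0))
= 1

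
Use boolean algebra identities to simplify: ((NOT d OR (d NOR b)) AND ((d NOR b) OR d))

By distribution ((E OR v) AND (E OR NOT v) = E):
= (d NOR b)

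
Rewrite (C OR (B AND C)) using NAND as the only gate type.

((C NAND C) NAND (((B NAND C) NAND (B NAND C)) NAND ((B NAND C) NAND (B NAND C))))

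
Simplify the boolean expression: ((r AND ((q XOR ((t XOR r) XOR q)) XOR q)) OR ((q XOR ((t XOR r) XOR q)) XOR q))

By absorption (E OR (E AND v) = E) then XOR self-cancellation ((E XOR v) XOR v = E):
= ((t XOR r) XOR q)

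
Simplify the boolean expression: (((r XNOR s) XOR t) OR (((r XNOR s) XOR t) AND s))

By absorption (E OR (E AND v) = E):
= ((r XNOR s) XOR t)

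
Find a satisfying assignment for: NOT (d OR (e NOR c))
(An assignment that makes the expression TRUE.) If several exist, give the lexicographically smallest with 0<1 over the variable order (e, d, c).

e=0, d=0, c=1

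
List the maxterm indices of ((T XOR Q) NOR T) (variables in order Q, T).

ΠM(1, 2, 3) = (Q OR NOT T) AND (NOT Q OR T) AND (NOT Q OR NOT T)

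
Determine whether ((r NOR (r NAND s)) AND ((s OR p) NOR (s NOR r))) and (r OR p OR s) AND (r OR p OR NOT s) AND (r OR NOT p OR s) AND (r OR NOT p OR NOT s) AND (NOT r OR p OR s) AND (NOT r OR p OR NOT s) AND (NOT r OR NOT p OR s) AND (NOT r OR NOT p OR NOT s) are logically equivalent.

Yes, they are equivalent — the two output columns agree on all 8 assignments:
r | p | s | Expression 1 | Expression 2
---------------------------------------
0 | 0 | 0 | 0 | 0
0 | 0 | 1 | 0 | 0
0 | 1 | 0 | 0 | 0
0 | 1 | 1 | 0 | 0
1 | 0 | 0 | 0 | 0
1 | 0 | 1 | 0 | 0
1 | 1 | 0 | 0 | 0
1 | 1 | 1 | 0 | 0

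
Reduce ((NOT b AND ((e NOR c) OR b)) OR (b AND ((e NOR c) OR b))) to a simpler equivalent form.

By distribution ((E AND v) OR (E AND NOT v) = E):
= ((e NOR c) OR b)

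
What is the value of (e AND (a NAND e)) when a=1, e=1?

Substituting: (1 AND (1 NAND 1))
= 0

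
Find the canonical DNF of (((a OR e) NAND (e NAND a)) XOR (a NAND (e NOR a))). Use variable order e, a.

(NOT e AND a) OR (e AND NOT a)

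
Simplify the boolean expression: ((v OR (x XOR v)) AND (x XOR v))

By absorption (E AND (E OR v) = E):
= (x XOR v)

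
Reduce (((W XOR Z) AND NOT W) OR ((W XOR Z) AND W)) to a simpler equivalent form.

By distribution ((E AND v) OR (E AND NOT v) = E):
= (W XOR Z)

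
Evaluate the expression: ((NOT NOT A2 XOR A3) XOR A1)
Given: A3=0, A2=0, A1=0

Substituting: ((NOT NOT 0 XOR 0) XOR 0)
= 0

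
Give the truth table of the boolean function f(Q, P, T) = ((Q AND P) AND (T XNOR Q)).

Q | P | T | Output
------------------
0 | 0 | 0 | 0
0 | 0 | 1 | 0
0 | 1 | 0 | 0
0 | 1 | 1 | 0
1 | 0 | 0 | 0
1 | 0 | 1 | 0
1 | 1 | 0 | 0
1 | 1 | 1 | 1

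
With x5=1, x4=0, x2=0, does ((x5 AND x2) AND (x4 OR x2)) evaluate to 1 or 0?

Substituting: ((1 AND 0) AND (0 OR 0))
= 0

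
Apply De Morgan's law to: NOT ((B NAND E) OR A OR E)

NOT (B NAND E) AND NOT A AND NOT E
De Morgan's: NOT(OR of terms) = AND of negations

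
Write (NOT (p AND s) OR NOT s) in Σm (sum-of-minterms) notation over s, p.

Σm(0, 1, 2) = (NOT s AND NOT p) OR (NOT s AND p) OR (s AND NOT p)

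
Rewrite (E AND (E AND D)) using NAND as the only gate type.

((E NAND ((E NAND D) NAND (E NAND D))) NAND (E NAND ((E NAND D) NAND (E NAND D))))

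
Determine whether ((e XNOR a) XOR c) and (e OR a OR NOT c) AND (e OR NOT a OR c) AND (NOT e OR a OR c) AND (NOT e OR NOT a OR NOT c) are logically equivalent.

Yes, they are equivalent — the two output columns agree on all 8 assignments:
e | a | c | Expression 1 | Expression 2
---------------------------------------
0 | 0 | 0 | 1 | 1
0 | 0 | 1 | 0 | 0
0 | 1 | 0 | 0 | 0
0 | 1 | 1 | 1 | 1
1 | 0 | 0 | 0 | 0
1 | 0 | 1 | 1 | 1
1 | 1 | 0 | 1 | 1
1 | 1 | 1 | 0 | 0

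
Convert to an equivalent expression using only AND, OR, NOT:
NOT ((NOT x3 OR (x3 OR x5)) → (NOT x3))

(NOT x3 OR (x3 OR x5)) AND x3
(Negated implication: NOT(A → B) = A AND NOT B)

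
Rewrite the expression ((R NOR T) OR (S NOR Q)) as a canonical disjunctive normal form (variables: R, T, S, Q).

(NOT R AND NOT T AND NOT S AND NOT Q) OR (NOT R AND NOT T AND NOT S AND Q) OR (NOT R AND NOT T AND S AND NOT Q) OR (NOT R AND NOT T AND S AND Q) OR (NOT R AND T AND NOT S AND NOT Q) OR (R AND NOT T AND NOT S AND NOT Q) OR (R AND T AND NOT S AND NOT Q)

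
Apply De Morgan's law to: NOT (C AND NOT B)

NOT C OR B
De Morgan's: NOT(AND of terms) = OR of negations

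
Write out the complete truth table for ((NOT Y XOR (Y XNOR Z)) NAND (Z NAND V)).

Y | Z | V | Output
------------------
0 | 0 | 0 | 1
0 | 0 | 1 | 1
0 | 1 | 0 | 0
0 | 1 | 1 | 1
1 | 0 | 0 | 1
1 | 0 | 1 | 1
1 | 1 | 0 | 0
1 | 1 | 1 | 1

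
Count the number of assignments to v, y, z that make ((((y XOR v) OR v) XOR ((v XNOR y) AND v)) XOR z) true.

Satisfying assignments: (0,0,1), (0,1,0), (1,0,0), (1,1,1)
Count: 4 out of 8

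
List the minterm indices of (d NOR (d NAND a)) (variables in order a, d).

Σm() = FALSE (no minterms)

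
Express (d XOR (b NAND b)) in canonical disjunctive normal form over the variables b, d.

(NOT b AND NOT d) OR (b AND d)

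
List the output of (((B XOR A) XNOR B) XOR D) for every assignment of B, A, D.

B | A | D | Output
------------------
0 | 0 | 0 | 1
0 | 0 | 1 | 0
0 | 1 | 0 | 0
0 | 1 | 1 | 1
1 | 0 | 0 | 1
1 | 0 | 1 | 0
1 | 1 | 0 | 0
1 | 1 | 1 | 1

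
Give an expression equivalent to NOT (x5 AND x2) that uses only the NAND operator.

(((x5 NAND x2) NAND (x5 NAND x2)) NAND ((x5 NAND x2) NAND (x5 NAND x2)))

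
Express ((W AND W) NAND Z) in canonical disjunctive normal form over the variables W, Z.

(NOT W AND NOT Z) OR (NOT W AND Z) OR (W AND NOT Z)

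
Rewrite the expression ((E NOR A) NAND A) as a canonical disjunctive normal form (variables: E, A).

(NOT E AND NOT A) OR (NOT E AND A) OR (E AND NOT A) OR (E AND A)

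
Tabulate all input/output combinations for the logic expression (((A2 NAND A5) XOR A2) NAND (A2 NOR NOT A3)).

A3 | A5 | A2 | Output
---------------------
0 | 0 | 0 | 1
0 | 0 | 1 | 1
0 | 1 | 0 | 1
0 | 1 | 1 | 1
1 | 0 | 0 | 0
1 | 0 | 1 | 1
1 | 1 | 0 | 0
1 | 1 | 1 | 1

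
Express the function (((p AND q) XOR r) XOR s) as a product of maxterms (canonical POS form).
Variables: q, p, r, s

ΠM(0, 3, 4, 7, 8, 11, 13, 14) = (q OR p OR r OR s) AND (q OR p OR NOT r OR NOT s) AND (q OR NOT p OR r OR s) AND (q OR NOT p OR NOT r OR NOT s) AND (NOT q OR p OR r OR s) AND (NOT q OR p OR NOT r OR NOT s) AND (NOT q OR NOT p OR r OR NOT s) AND (NOT q OR NOT p OR NOT r OR s)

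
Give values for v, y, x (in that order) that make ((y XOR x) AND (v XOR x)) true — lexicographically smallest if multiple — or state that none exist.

v=0, y=0, x=1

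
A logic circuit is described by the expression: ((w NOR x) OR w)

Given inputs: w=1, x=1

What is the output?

Substituting: ((1 NOR 1) OR 1)
= 1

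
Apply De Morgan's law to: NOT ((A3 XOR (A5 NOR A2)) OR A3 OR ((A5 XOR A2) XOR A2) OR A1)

NOT (A3 XOR (A5 NOR A2)) AND NOT A3 AND NOT ((A5 XOR A2) XOR A2) AND NOT A1
De Morgan's: NOT(OR of terms) = AND of negations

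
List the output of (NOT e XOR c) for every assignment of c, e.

c | e | Output
--------------
0 | 0 | 1
0 | 1 | 0
1 | 0 | 0
1 | 1 | 1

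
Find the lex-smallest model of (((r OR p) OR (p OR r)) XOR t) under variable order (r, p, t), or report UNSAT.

r=0, p=0, t=1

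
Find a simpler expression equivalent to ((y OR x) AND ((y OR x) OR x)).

By absorption (E AND (E OR v) = E):
= (y OR x)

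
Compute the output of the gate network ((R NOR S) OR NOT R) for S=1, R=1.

Substituting: ((1 NOR 1) OR NOT 1)
= 0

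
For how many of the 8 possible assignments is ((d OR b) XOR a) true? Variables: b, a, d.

Satisfying assignments: (0,0,1), (0,1,0), (1,0,0), (1,0,1)
Count: 4 out of 8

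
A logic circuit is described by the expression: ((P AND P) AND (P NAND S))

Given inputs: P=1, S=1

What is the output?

Substituting: ((1 AND 1) AND (1 NAND 1))
= 0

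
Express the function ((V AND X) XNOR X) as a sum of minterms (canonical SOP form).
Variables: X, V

Σm(0, 1, 3) = (NOT X AND NOT V) OR (NOT X AND V) OR (X AND V)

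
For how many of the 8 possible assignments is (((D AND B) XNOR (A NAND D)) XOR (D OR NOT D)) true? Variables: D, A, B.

Satisfying assignments: (0,0,0), (0,0,1), (0,1,0), (0,1,1), (1,0,0), (1,1,1)
Count: 6 out of 8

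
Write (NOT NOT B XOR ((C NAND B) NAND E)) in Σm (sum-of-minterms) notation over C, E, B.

Σm(0, 3, 4) = (NOT C AND NOT E AND NOT B) OR (NOT C AND E AND B) OR (C AND NOT E AND NOT B)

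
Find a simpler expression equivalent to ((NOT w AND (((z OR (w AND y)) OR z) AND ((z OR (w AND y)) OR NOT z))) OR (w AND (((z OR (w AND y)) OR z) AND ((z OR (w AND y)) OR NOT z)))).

By distribution ((E AND v) OR (E AND NOT v) = E) then distribution ((E OR v) AND (E OR NOT v) = E):
= (z OR (w AND y))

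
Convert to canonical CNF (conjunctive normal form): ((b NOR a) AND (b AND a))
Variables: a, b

(a OR b) AND (a OR NOT b) AND (NOT a OR b) AND (NOT a OR NOT b)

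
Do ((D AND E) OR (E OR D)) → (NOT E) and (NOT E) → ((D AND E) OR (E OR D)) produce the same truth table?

No, Converse is not equivalent to original (counterexample: D=0, E=0)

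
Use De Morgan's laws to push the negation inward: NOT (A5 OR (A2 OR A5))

NOT A5 AND NOT (A2 OR A5)
De Morgan's: NOT(OR of terms) = AND of negations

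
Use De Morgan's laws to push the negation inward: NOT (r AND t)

NOT r OR NOT t
De Morgan's: NOT(AND of terms) = OR of negations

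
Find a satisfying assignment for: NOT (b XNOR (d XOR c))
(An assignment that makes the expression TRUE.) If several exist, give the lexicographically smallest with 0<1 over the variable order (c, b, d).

c=0, b=0, d=1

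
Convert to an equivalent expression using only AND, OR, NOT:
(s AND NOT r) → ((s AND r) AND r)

NOT (s AND NOT r) OR ((s AND r) AND r)
(Implication elimination: A → B = NOT A OR B)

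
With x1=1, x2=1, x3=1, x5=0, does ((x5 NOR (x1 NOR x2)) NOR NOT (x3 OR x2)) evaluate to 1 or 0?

Substituting: ((0 NOR (1 NOR 1)) NOR NOT (1 OR 1))
= 0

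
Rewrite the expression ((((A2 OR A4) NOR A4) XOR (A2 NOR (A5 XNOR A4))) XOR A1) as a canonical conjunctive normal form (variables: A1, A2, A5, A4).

(A1 OR A2 OR NOT A5 OR A4) AND (A1 OR A2 OR NOT A5 OR NOT A4) AND (A1 OR NOT A2 OR A5 OR A4) AND (A1 OR NOT A2 OR A5 OR NOT A4) AND (A1 OR NOT A2 OR NOT A5 OR A4) AND (A1 OR NOT A2 OR NOT A5 OR NOT A4) AND (NOT A1 OR A2 OR A5 OR A4) AND (NOT A1 OR A2 OR A5 OR NOT A4)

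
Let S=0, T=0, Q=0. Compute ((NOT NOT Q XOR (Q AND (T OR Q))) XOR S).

Substituting: ((NOT NOT 0 XOR (0 AND (0 OR 0))) XOR 0)
= 0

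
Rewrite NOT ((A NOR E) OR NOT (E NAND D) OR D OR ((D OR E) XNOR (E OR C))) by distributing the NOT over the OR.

NOT (A NOR E) AND (E NAND D) AND NOT D AND NOT ((D OR E) XNOR (E OR C))
De Morgan's: NOT(OR of terms) = AND of negations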